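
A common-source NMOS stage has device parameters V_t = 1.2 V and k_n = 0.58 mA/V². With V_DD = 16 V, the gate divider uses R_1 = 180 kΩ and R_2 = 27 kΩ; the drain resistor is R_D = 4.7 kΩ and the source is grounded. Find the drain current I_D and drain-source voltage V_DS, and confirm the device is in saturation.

V_G = V_DD·R_2/(R_1+R_2) = 16×27/207 = 2.09 V. With the source grounded, V_GS = V_G = 2.09 V.
Assume saturation: I_D = (k_n/2)(V_GS − V_t)² = (0.58/2)×(2.09 − 1.2)² = 0.29×0.887² = 0.228 mA.
V_DS = V_DD − I_D·R_D = 16 − 0.228×4.7 = 14.9 V.
Saturation requires V_DS ≥ V_GS − V_t = 0.887 V; 14.9 ≥ 0.887 ✓.

I_D ≈ 0.23 mA, V_DS ≈ 15 V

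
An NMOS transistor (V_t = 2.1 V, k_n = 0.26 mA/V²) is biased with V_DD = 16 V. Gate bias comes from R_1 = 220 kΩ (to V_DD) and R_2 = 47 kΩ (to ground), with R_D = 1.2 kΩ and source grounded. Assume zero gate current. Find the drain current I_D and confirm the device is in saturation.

I_D ≈ 0.067 mA

V_G = V_DD·R_2/(R_1+R_2) = 16×47/267 = 2.82 V. With the source grounded, V_GS = V_G = 2.82 V.
Assume saturation: I_D = (k_n/2)(V_GS − V_t)² = (0.26/2)×(2.82 − 2.1)² = 0.13×0.716² = 0.0667 mA.
V_DS = V_DD − I_D·R_D = 16 − 0.0667×1.2 = 15.9 V.
Saturation requires V_DS ≥ V_GS − V_t = 0.716 V; 15.9 ≥ 0.716 ✓.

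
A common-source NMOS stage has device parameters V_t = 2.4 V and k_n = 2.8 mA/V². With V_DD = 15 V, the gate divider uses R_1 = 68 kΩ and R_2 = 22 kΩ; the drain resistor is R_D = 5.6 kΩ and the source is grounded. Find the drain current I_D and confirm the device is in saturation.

I_D ≈ 2.2 mA

V_G = V_DD·R_2/(R_1+R_2) = 15×22/90 = 3.67 V. With the source grounded, V_GS = V_G = 3.67 V.
Assume saturation: I_D = (k_n/2)(V_GS − V_t)² = (2.8/2)×(3.67 − 2.4)² = 1.4×1.27² = 2.25 mA.
V_DS = V_DD − I_D·R_D = 15 − 2.25×5.6 = 2.42 V.
Saturation requires V_DS ≥ V_GS − V_t = 1.27 V; 2.42 ≥ 1.27 ✓.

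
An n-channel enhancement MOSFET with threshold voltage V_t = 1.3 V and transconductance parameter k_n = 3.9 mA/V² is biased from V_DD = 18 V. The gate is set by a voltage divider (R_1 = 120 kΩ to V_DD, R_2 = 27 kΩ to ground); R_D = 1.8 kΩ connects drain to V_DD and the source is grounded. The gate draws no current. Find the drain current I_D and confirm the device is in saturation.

I_D ≈ 7.8 mA

V_G = V_DD·R_2/(R_1+R_2) = 18×27/147 = 3.31 V. With the source grounded, V_GS = V_G = 3.31 V.
Assume saturation: I_D = (k_n/2)(V_GS − V_t)² = (3.9/2)×(3.31 − 1.3)² = 1.95×2.01² = 7.85 mA.
V_DS = V_DD − I_D·R_D = 18 − 7.85×1.8 = 3.87 V.
Saturation requires V_DS ≥ V_GS − V_t = 2.01 V; 3.87 ≥ 2.01 ✓.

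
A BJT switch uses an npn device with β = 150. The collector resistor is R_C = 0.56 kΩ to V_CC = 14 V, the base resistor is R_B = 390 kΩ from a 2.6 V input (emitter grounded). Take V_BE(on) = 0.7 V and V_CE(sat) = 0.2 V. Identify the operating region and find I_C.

Assume active. Base-emitter loop: I_B = (V_BB − V_BE)/R_B = (2.6 − 0.7)/390 = 0.00487 mA.
I_C = β·I_B = 150×0.00487 = 0.731 mA.
V_CE = V_CC − I_C·R_C = 14 − 0.731×0.56 = 13.6 V > V_CE(sat), so the active-region assumption holds.

active; I_C ≈ 0.73 mA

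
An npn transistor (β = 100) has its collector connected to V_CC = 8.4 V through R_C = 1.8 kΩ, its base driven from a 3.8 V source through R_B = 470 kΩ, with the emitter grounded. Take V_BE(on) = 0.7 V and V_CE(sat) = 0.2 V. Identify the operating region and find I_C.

Assume active. Base-emitter loop: I_B = (V_BB − V_BE)/R_B = (3.8 − 0.7)/470 = 0.0066 mA.
I_C = β·I_B = 100×0.0066 = 0.66 mA.
V_CE = V_CC − I_C·R_C = 8.4 − 0.66×1.8 = 7.21 V > V_CE(sat), so the active-region assumption holds.

active; I_C ≈ 0.66 mA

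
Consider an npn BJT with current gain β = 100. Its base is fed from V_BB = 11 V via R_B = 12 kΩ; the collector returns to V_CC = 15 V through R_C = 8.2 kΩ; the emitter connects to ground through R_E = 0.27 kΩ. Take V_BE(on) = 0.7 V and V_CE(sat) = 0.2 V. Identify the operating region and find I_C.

saturation; I_C ≈ 1.7 mA

Assume active: I_B = (11 − 0.7)/(12 + 101×0.27) = 0.262 mA, I_C = β·I_B = 26.2 mA.
Then V_CE = 15 − 26.2×8.2 − 26.5×0.27 = -207 V < 0.2 V — the active assumption fails.
Re-solve with V_CE = 0.2 V. KCL at the emitter: V_E/R_E = (V_BB−0.7−V_E)/R_B + (V_CC−0.2−V_E)/R_C, giving V_E = 0.681 V.
I_C = (V_CC − 0.2 − V_E)/R_C = (14.8 − 0.681)/8.2 = 1.72 mA.
Check: I_B = (10.3 − 0.681)/12 = 0.802 mA, and β·I_B = 80.2 mA > I_C, confirming saturation.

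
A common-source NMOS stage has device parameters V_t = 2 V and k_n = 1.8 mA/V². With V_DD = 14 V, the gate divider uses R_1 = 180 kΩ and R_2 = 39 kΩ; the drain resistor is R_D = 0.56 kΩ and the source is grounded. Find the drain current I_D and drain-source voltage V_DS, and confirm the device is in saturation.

V_G = V_DD·R_2/(R_1+R_2) = 14×39/219 = 2.49 V. With the source grounded, V_GS = V_G = 2.49 V.
Assume saturation: I_D = (k_n/2)(V_GS − V_t)² = (1.8/2)×(2.49 − 2)² = 0.9×0.493² = 0.219 mA.
V_DS = V_DD − I_D·R_D = 14 − 0.219×0.56 = 13.9 V.
Saturation requires V_DS ≥ V_GS − V_t = 0.493 V; 13.9 ≥ 0.493 ✓.

I_D ≈ 0.22 mA, V_DS ≈ 14 V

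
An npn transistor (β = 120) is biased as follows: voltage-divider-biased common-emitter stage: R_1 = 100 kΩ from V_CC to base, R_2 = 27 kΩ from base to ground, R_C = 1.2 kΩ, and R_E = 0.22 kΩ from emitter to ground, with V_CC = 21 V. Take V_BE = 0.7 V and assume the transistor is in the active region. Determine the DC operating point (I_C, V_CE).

I_C ≈ 9.4 mA, V_CE ≈ 7.6 V

Thevenize the base divider: V_Th = V_CC·R_2/(R_1+R_2) = 21×27/127 = 4.46 V, R_Th = R_1‖R_2 = 21.3 kΩ.
Base-emitter loop: V_Th = I_B·R_Th + V_BE + (β+1)I_B·R_E, so I_B = (4.46 − 0.7) / (21.3 + 121×0.22) = 0.0786 mA.
I_C = β·I_B = 120×0.0786 = 9.44 mA, and I_E = (β+1)I_B = 9.51 mA.
V_CE = V_CC − I_C·R_C − I_E·R_E = 21 − 9.44×1.2 − 9.51×0.22 = 7.58 V.
V_CE = 7.58 V > 0.2 V confirms active-region operation.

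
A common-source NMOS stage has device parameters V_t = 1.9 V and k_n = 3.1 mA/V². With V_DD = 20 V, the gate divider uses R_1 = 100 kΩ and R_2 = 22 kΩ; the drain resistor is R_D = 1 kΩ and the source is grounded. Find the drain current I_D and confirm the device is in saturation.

V_G = V_DD·R_2/(R_1+R_2) = 20×22/122 = 3.61 V. With the source grounded, V_GS = V_G = 3.61 V.
Assume saturation: I_D = (k_n/2)(V_GS − V_t)² = (3.1/2)×(3.61 − 1.9)² = 1.55×1.71² = 4.51 mA.
V_DS = V_DD − I_D·R_D = 20 − 4.51×1 = 15.5 V.
Saturation requires V_DS ≥ V_GS − V_t = 1.71 V; 15.5 ≥ 1.71 ✓.

I_D ≈ 4.5 mA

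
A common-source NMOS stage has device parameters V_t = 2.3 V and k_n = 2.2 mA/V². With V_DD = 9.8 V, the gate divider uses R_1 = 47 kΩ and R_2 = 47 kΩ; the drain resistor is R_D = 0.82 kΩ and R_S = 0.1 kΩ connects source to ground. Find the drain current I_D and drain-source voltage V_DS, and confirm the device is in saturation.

V_G = V_DD·R_2/(R_1+R_2) = 9.8×47/94 = 4.9 V.
Assume saturation: I_D = (k_n/2)(V_GS − V_t)² with V_GS = V_G − I_D·R_S = 4.9 − 0.1·I_D.
Substituting gives 0.011·I_D² − 1.57·I_D + 7.44 = 0, with roots I_D = 4.9 or 138 mA.
The root I_D = 138 mA gives V_GS = -8.9 V ≤ V_t, so take I_D = 4.9 mA.
Then V_GS = 4.41 V and V_DS = V_DD − I_D(R_D+R_S) = 9.8 − 4.9×0.92 = 5.29 V.
Saturation requires V_DS ≥ V_GS − V_t = 2.11 V; 5.29 ≥ 2.11 ✓.

I_D ≈ 4.9 mA, V_DS ≈ 5.3 V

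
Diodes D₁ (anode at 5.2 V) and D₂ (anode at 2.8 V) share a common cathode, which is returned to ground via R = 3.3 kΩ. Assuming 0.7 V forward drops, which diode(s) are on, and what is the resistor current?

Only D₁ conducts; I_R ≈ 1.4 mA

Assume both conduct. Then node N would need to be at both 5.2−0.7 = 4.5 V and 2.8−0.7 = 2.1 V, which is impossible.
Assume only D₁ conducts: V_N = 5.2 − 0.7 = 4.5 V, so I_R = 4.5/3.3 = 1.36 mA.
Check D₂: its anode-to-cathode voltage is 2.8 − 4.5 = -1.7 V < 0.7 V, so it is off. The assumption is consistent.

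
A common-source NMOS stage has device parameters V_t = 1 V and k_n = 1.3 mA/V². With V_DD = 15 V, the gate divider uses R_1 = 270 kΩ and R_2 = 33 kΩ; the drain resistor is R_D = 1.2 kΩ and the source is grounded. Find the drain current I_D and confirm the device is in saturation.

I_D ≈ 0.26 mA

V_G = V_DD·R_2/(R_1+R_2) = 15×33/303 = 1.63 V. With the source grounded, V_GS = V_G = 1.63 V.
Assume saturation: I_D = (k_n/2)(V_GS − V_t)² = (1.3/2)×(1.63 − 1)² = 0.65×0.634² = 0.261 mA.
V_DS = V_DD − I_D·R_D = 15 − 0.261×1.2 = 14.7 V.
Saturation requires V_DS ≥ V_GS − V_t = 0.634 V; 14.7 ≥ 0.634 ✓.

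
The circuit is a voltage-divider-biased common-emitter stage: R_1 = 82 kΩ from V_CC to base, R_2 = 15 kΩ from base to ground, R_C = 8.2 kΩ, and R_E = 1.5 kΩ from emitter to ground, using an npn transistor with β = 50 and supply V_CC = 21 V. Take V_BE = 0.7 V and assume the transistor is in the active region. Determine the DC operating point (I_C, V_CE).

I_C ≈ 1.4 mA, V_CE ≈ 7.1 V

Thevenize the base divider: V_Th = V_CC·R_2/(R_1+R_2) = 21×15/97 = 3.25 V, R_Th = R_1‖R_2 = 12.7 kΩ.
Base-emitter loop: V_Th = I_B·R_Th + V_BE + (β+1)I_B·R_E, so I_B = (3.25 − 0.7) / (12.7 + 51×1.5) = 0.0286 mA.
I_C = β·I_B = 50×0.0286 = 1.43 mA, and I_E = (β+1)I_B = 1.46 mA.
V_CE = V_CC − I_C·R_C − I_E·R_E = 21 − 1.43×8.2 − 1.46×1.5 = 7.1 V.
V_CE = 7.1 V > 0.2 V confirms active-region operation.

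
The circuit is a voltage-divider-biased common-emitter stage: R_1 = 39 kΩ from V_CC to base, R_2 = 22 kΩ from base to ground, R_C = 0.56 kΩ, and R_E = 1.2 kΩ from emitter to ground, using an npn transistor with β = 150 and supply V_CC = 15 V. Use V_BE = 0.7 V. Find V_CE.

Thevenize the base divider: V_Th = V_CC·R_2/(R_1+R_2) = 15×22/61 = 5.41 V, R_Th = R_1‖R_2 = 14.1 kΩ.
Base-emitter loop: V_Th = I_B·R_Th + V_BE + (β+1)I_B·R_E, so I_B = (5.41 − 0.7) / (14.1 + 151×1.2) = 0.0241 mA.
I_C = β·I_B = 150×0.0241 = 3.62 mA, and I_E = (β+1)I_B = 3.64 mA.
V_CE = V_CC − I_C·R_C − I_E·R_E = 15 − 3.62×0.56 − 3.64×1.2 = 8.6 V.
V_CE = 8.6 V > 0.2 V confirms active-region operation.

V_CE ≈ 8.6 V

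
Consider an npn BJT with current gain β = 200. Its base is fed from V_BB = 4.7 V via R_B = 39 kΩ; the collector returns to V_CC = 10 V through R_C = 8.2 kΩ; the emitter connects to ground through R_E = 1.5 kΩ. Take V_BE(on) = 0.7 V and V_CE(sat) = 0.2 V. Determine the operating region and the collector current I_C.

Assume active: I_B = (4.7 − 0.7)/(39 + 201×1.5) = 0.0117 mA, I_C = β·I_B = 2.35 mA.
Then V_CE = 10 − 2.35×8.2 − 2.36×1.5 = -12.8 V < 0.2 V — the active assumption fails.
Re-solve with V_CE = 0.2 V. KCL at the emitter: V_E/R_E = (V_BB−0.7−V_E)/R_B + (V_CC−0.2−V_E)/R_C, giving V_E = 1.59 V.
I_C = (V_CC − 0.2 − V_E)/R_C = (9.8 − 1.59)/8.2 = 1 mA.
Check: I_B = (4 − 1.59)/39 = 0.0617 mA, and β·I_B = 12.3 mA > I_C, confirming saturation.

saturation; I_C ≈ 1 mA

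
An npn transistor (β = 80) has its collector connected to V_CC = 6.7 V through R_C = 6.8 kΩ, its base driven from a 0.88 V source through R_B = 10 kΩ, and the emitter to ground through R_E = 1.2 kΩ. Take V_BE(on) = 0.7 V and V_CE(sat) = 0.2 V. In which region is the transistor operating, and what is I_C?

Assume active. Base-emitter loop: I_B = (V_BB − V_BE)/(R_B + (β+1)R_E) = (0.88 − 0.7)/(10 + 81×1.2) = 0.00168 mA.
I_C = β·I_B = 80×0.00168 = 0.134 mA.
V_CE = V_CC − I_C·R_C − I_E·R_E = 6.7 − 0.134×6.8 − 0.136×1.2 = 5.62 V > V_CE(sat), so the active-region assumption holds.

active; I_C ≈ 0.13 mA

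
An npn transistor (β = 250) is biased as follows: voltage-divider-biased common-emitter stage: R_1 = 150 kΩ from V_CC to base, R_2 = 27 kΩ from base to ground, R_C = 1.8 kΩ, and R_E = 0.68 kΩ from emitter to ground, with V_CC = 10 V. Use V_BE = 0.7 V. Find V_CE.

Thevenize the base divider: V_Th = V_CC·R_2/(R_1+R_2) = 10×27/177 = 1.53 V, R_Th = R_1‖R_2 = 22.9 kΩ.
Base-emitter loop: V_Th = I_B·R_Th + V_BE + (β+1)I_B·R_E, so I_B = (1.53 − 0.7) / (22.9 + 251×0.68) = 0.00426 mA.
I_C = β·I_B = 250×0.00426 = 1.07 mA, and I_E = (β+1)I_B = 1.07 mA.
V_CE = V_CC − I_C·R_C − I_E·R_E = 10 − 1.07×1.8 − 1.07×0.68 = 7.35 V.
V_CE = 7.35 V > 0.2 V confirms active-region operation.

V_CE ≈ 7.4 V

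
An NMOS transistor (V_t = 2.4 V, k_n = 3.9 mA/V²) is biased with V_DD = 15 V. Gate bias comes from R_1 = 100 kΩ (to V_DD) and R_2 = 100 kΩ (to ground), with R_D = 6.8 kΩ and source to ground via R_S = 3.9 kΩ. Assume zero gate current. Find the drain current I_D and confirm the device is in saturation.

I_D ≈ 1.1 mA

V_G = V_DD·R_2/(R_1+R_2) = 15×100/200 = 7.5 V.
Assume saturation: I_D = (k_n/2)(V_GS − V_t)² with V_GS = V_G − I_D·R_S = 7.5 − 3.9·I_D.
Substituting gives 29.7·I_D² − 78.6·I_D + 50.7 = 0, with roots I_D = 1.11 or 1.54 mA.
The root I_D = 1.54 mA gives V_GS = 1.51 V ≤ V_t, so take I_D = 1.11 mA.
Then V_GS = 3.16 V and V_DS = V_DD − I_D(R_D+R_S) = 15 − 1.11×10.7 = 3.08 V.
Saturation requires V_DS ≥ V_GS − V_t = 0.756 V; 3.08 ≥ 0.756 ✓.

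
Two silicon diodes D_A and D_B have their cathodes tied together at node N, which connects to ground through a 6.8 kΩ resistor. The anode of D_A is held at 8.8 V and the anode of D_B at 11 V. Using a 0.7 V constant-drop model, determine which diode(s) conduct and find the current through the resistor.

Assume both conduct. Then node N would need to be at both 8.8−0.7 = 8.1 V and 11−0.7 = 10.3 V, which is impossible.
Assume only D_B conducts: V_N = 11 − 0.7 = 10.3 V, so I_R = 10.3/6.8 = 1.51 mA.
Check D_A: its anode-to-cathode voltage is 8.8 − 10.3 = -1.5 V < 0.7 V, so it is off. The assumption is consistent.

Only D_B conducts; I_R ≈ 1.5 mA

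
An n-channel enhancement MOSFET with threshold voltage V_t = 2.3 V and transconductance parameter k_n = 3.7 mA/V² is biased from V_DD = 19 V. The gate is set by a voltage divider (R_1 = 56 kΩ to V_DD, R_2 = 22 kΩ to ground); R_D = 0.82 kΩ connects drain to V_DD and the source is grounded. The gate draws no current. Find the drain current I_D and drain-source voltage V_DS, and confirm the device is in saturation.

I_D ≈ 17 mA, V_DS ≈ 4.8 V

V_G = V_DD·R_2/(R_1+R_2) = 19×22/78 = 5.36 V. With the source grounded, V_GS = V_G = 5.36 V.
Assume saturation: I_D = (k_n/2)(V_GS − V_t)² = (3.7/2)×(5.36 − 2.3)² = 1.85×3.06² = 17.3 mA.
V_DS = V_DD − I_D·R_D = 19 − 17.3×0.82 = 4.8 V.
Saturation requires V_DS ≥ V_GS − V_t = 3.06 V; 4.8 ≥ 3.06 ✓.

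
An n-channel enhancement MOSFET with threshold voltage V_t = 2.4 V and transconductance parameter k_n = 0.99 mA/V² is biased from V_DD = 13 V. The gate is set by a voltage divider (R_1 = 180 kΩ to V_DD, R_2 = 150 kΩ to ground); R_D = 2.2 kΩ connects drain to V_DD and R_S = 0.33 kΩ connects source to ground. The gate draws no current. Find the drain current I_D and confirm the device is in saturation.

I_D ≈ 3.1 mA

V_G = V_DD·R_2/(R_1+R_2) = 13×150/330 = 5.91 V.
Assume saturation: I_D = (k_n/2)(V_GS − V_t)² with V_GS = V_G − I_D·R_S = 5.91 − 0.33·I_D.
Substituting gives 0.0539·I_D² − 2.15·I_D + 6.1 = 0, with roots I_D = 3.08 or 36.7 mA.
The root I_D = 36.7 mA gives V_GS = -6.22 V ≤ V_t, so take I_D = 3.08 mA.
Then V_GS = 4.89 V and V_DS = V_DD − I_D(R_D+R_S) = 13 − 3.08×2.53 = 5.21 V.
Saturation requires V_DS ≥ V_GS − V_t = 2.49 V; 5.21 ≥ 2.49 ✓.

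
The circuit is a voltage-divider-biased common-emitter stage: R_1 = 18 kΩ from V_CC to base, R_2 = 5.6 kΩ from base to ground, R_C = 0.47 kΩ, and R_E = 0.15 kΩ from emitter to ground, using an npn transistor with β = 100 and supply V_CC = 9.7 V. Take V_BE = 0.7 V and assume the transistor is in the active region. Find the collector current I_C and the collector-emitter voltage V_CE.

I_C ≈ 8.2 mA, V_CE ≈ 4.6 V

Thevenize the base divider: V_Th = V_CC·R_2/(R_1+R_2) = 9.7×5.6/23.6 = 2.3 V, R_Th = R_1‖R_2 = 4.27 kΩ.
Base-emitter loop: V_Th = I_B·R_Th + V_BE + (β+1)I_B·R_E, so I_B = (2.3 − 0.7) / (4.27 + 101×0.15) = 0.0825 mA.
I_C = β·I_B = 100×0.0825 = 8.25 mA, and I_E = (β+1)I_B = 8.33 mA.
V_CE = V_CC − I_C·R_C − I_E·R_E = 9.7 − 8.25×0.47 − 8.33×0.15 = 4.57 V.
V_CE = 4.57 V > 0.2 V confirms active-region operation.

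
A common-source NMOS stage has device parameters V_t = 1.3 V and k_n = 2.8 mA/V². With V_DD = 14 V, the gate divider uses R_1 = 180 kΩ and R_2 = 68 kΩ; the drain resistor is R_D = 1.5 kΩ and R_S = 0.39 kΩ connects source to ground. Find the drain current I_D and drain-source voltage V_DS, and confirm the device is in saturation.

V_G = V_DD·R_2/(R_1+R_2) = 14×68/248 = 3.84 V.
Assume saturation: I_D = (k_n/2)(V_GS − V_t)² with V_GS = V_G − I_D·R_S = 3.84 − 0.39·I_D.
Substituting gives 0.213·I_D² − 3.77·I_D + 9.02 = 0, with roots I_D = 2.85 or 14.9 mA.
The root I_D = 14.9 mA gives V_GS = -1.96 V ≤ V_t, so take I_D = 2.85 mA.
Then V_GS = 2.73 V and V_DS = V_DD − I_D(R_D+R_S) = 14 − 2.85×1.89 = 8.61 V.
Saturation requires V_DS ≥ V_GS − V_t = 1.43 V; 8.61 ≥ 1.43 ✓.

I_D ≈ 2.9 mA, V_DS ≈ 8.6 V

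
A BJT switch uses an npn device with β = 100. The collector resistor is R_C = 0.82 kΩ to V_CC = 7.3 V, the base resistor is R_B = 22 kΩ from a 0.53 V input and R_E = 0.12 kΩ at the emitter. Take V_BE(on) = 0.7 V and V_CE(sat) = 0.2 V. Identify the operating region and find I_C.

cutoff; I_C ≈ 0

V_BB = 0.53 V ≤ V_BE(on) = 0.7 V, so the base-emitter junction is not forward biased.
The transistor is in cutoff: I_B = I_C = 0.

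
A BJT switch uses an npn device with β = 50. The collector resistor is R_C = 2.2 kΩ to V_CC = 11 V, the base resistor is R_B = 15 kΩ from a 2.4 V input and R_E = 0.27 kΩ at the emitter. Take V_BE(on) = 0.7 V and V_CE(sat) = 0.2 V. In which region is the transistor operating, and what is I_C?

Assume active. Base-emitter loop: I_B = (V_BB − V_BE)/(R_B + (β+1)R_E) = (2.4 − 0.7)/(15 + 51×0.27) = 0.0591 mA.
I_C = β·I_B = 50×0.0591 = 2.95 mA.
V_CE = V_CC − I_C·R_C − I_E·R_E = 11 − 2.95×2.2 − 3.01×0.27 = 3.69 V > V_CE(sat), so the active-region assumption holds.

active; I_C ≈ 3 mA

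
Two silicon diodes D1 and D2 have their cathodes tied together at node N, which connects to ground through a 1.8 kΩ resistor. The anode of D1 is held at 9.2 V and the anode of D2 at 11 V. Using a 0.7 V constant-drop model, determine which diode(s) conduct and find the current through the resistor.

Assume both conduct. Then node N would need to be at both 9.2−0.7 = 8.5 V and 11−0.7 = 10.3 V, which is impossible.
Assume only D2 conducts: V_N = 11 − 0.7 = 10.3 V, so I_R = 10.3/1.8 = 5.72 mA.
Check D1: its anode-to-cathode voltage is 9.2 − 10.3 = -1.1 V < 0.7 V, so it is off. The assumption is consistent.

Only D2 conducts; I_R ≈ 5.7 mA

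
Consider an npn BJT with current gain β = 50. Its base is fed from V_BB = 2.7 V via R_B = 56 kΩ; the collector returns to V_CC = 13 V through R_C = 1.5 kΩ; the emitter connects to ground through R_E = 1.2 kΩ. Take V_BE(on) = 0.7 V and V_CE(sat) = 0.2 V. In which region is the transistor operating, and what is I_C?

active; I_C ≈ 0.85 mA

Assume active. Base-emitter loop: I_B = (V_BB − V_BE)/(R_B + (β+1)R_E) = (2.7 − 0.7)/(56 + 51×1.2) = 0.0171 mA.
I_C = β·I_B = 50×0.0171 = 0.853 mA.
V_CE = V_CC − I_C·R_C − I_E·R_E = 13 − 0.853×1.5 − 0.87×1.2 = 10.7 V > V_CE(sat), so the active-region assumption holds.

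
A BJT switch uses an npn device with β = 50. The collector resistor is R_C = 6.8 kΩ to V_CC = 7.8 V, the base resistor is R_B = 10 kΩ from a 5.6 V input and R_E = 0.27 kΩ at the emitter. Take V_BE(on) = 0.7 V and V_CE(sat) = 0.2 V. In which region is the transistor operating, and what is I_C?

Assume active: I_B = (5.6 − 0.7)/(10 + 51×0.27) = 0.206 mA, I_C = β·I_B = 10.3 mA.
Then V_CE = 7.8 − 10.3×6.8 − 10.5×0.27 = -65.1 V < 0.2 V — the active assumption fails.
Re-solve with V_CE = 0.2 V. KCL at the emitter: V_E/R_E = (V_BB−0.7−V_E)/R_B + (V_CC−0.2−V_E)/R_C, giving V_E = 0.407 V.
I_C = (V_CC − 0.2 − V_E)/R_C = (7.6 − 0.407)/6.8 = 1.06 mA.
Check: I_B = (4.9 − 0.407)/10 = 0.449 mA, and β·I_B = 22.5 mA > I_C, confirming saturation.

saturation; I_C ≈ 1.1 mA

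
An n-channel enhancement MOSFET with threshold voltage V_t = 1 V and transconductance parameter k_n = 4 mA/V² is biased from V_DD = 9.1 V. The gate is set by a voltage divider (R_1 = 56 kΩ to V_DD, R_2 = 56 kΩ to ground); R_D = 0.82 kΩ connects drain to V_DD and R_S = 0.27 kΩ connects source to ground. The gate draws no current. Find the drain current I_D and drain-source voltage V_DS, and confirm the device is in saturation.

V_G = V_DD·R_2/(R_1+R_2) = 9.1×56/112 = 4.55 V.
Assume saturation: I_D = (k_n/2)(V_GS − V_t)² with V_GS = V_G − I_D·R_S = 4.55 − 0.27·I_D.
Substituting gives 0.146·I_D² − 4.83·I_D + 25.2 = 0, with roots I_D = 6.48 or 26.7 mA.
The root I_D = 26.7 mA gives V_GS = -2.65 V ≤ V_t, so take I_D = 6.48 mA.
Then V_GS = 2.8 V and V_DS = V_DD − I_D(R_D+R_S) = 9.1 − 6.48×1.09 = 2.04 V.
Saturation requires V_DS ≥ V_GS − V_t = 1.8 V; 2.04 ≥ 1.8 ✓.

I_D ≈ 6.5 mA, V_DS ≈ 2 V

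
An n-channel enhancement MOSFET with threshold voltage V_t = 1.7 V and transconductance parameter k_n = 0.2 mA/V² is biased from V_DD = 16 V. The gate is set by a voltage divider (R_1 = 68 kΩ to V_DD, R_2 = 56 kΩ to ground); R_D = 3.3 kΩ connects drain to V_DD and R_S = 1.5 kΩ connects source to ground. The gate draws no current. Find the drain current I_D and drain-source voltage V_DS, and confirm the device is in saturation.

V_G = V_DD·R_2/(R_1+R_2) = 16×56/124 = 7.23 V.
Assume saturation: I_D = (k_n/2)(V_GS − V_t)² with V_GS = V_G − I_D·R_S = 7.23 − 1.5·I_D.
Substituting gives 0.225·I_D² − 2.66·I_D + 3.05 = 0, with roots I_D = 1.29 or 10.5 mA.
The root I_D = 10.5 mA gives V_GS = -8.56 V ≤ V_t, so take I_D = 1.29 mA.
Then V_GS = 5.29 V and V_DS = V_DD − I_D(R_D+R_S) = 16 − 1.29×4.8 = 9.81 V.
Saturation requires V_DS ≥ V_GS − V_t = 3.59 V; 9.81 ≥ 3.59 ✓.

I_D ≈ 1.3 mA, V_DS ≈ 9.8 V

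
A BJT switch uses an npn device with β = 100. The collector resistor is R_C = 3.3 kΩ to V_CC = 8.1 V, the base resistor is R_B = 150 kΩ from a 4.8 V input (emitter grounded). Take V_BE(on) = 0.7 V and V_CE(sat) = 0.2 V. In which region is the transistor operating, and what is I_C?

Assume active: I_B = (4.8 − 0.7)/150 = 0.0273 mA, giving I_C = β·I_B = 2.73 mA.
But then V_CE = 8.1 − 2.73×3.3 = -0.92 V < V_CE(sat) = 0.2 V — impossible in the active region.
So the transistor is saturated. With V_CE = 0.2 V, I_C = (V_CC − 0.2)/R_C = 7.9/3.3 = 2.39 mA.
Check: β·I_B = 2.73 mA > I_C = 2.39 mA, confirming saturation.

saturation; I_C ≈ 2.4 mA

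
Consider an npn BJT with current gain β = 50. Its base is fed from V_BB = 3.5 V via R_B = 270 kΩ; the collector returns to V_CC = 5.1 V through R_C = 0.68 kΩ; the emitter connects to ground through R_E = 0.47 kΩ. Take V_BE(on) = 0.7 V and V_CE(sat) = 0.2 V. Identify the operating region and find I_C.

Assume active. Base-emitter loop: I_B = (V_BB − V_BE)/(R_B + (β+1)R_E) = (3.5 − 0.7)/(270 + 51×0.47) = 0.00952 mA.
I_C = β·I_B = 50×0.00952 = 0.476 mA.
V_CE = V_CC − I_C·R_C − I_E·R_E = 5.1 − 0.476×0.68 − 0.486×0.47 = 4.55 V > V_CE(sat), so the active-region assumption holds.

active; I_C ≈ 0.48 mA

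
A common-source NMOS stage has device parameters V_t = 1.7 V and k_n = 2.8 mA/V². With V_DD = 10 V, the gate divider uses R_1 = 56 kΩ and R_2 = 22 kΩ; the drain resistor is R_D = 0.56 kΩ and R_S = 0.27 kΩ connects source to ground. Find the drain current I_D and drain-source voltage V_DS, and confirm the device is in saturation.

V_G = V_DD·R_2/(R_1+R_2) = 10×22/78 = 2.82 V.
Assume saturation: I_D = (k_n/2)(V_GS − V_t)² with V_GS = V_G − I_D·R_S = 2.82 − 0.27·I_D.
Substituting gives 0.102·I_D² − 1.85·I_D + 1.76 = 0, with roots I_D = 1.01 or 17.1 mA.
The root I_D = 17.1 mA gives V_GS = -1.79 V ≤ V_t, so take I_D = 1.01 mA.
Then V_GS = 2.55 V and V_DS = V_DD − I_D(R_D+R_S) = 10 − 1.01×0.83 = 9.16 V.
Saturation requires V_DS ≥ V_GS − V_t = 0.848 V; 9.16 ≥ 0.848 ✓.

I_D ≈ 1 mA, V_DS ≈ 9.2 V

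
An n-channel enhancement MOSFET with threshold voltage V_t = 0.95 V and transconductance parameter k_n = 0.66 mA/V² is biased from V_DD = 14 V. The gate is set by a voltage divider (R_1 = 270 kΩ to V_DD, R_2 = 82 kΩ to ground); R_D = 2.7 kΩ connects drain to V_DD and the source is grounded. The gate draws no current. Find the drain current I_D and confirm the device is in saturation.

V_G = V_DD·R_2/(R_1+R_2) = 14×82/352 = 3.26 V. With the source grounded, V_GS = V_G = 3.26 V.
Assume saturation: I_D = (k_n/2)(V_GS − V_t)² = (0.66/2)×(3.26 − 0.95)² = 0.33×2.31² = 1.76 mA.
V_DS = V_DD − I_D·R_D = 14 − 1.76×2.7 = 9.24 V.
Saturation requires V_DS ≥ V_GS − V_t = 2.31 V; 9.24 ≥ 2.31 ✓.

I_D ≈ 1.8 mA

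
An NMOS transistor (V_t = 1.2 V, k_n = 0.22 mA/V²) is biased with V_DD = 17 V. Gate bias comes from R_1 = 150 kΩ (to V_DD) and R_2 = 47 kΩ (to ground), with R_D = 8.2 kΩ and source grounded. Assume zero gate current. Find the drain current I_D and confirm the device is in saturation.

V_G = V_DD·R_2/(R_1+R_2) = 17×47/197 = 4.06 V. With the source grounded, V_GS = V_G = 4.06 V.
Assume saturation: I_D = (k_n/2)(V_GS − V_t)² = (0.22/2)×(4.06 − 1.2)² = 0.11×2.86² = 0.897 mA.
V_DS = V_DD − I_D·R_D = 17 − 0.897×8.2 = 9.64 V.
Saturation requires V_DS ≥ V_GS − V_t = 2.86 V; 9.64 ≥ 2.86 ✓.

I_D ≈ 0.9 mA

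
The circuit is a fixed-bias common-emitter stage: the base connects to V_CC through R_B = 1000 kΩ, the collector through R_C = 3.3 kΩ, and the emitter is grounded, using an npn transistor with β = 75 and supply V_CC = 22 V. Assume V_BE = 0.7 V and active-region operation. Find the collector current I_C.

Base loop: V_CC = I_B·R_B + V_BE, so I_B = (22 − 0.7)/1000 kΩ = 0.0213 mA.
In the active region I_C = β·I_B = 75 × 0.0213 = 1.6 mA.
Collector loop: V_CE = V_CC − I_C·R_C = 22 − 1.6×3.3 = 16.7 V.
Since V_CE = 16.7 V > V_CE(sat) ≈ 0.2 V, the transistor is in the active region as assumed.

I_C ≈ 1.6 mA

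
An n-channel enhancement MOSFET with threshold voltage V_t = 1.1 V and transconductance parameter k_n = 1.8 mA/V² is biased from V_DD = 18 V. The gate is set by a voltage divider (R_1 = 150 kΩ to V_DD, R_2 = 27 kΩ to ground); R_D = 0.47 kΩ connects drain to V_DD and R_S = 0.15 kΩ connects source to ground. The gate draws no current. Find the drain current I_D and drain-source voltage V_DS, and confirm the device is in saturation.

I_D ≈ 1.7 mA, V_DS ≈ 17 V

V_G = V_DD·R_2/(R_1+R_2) = 18×27/177 = 2.75 V.
Assume saturation: I_D = (k_n/2)(V_GS − V_t)² with V_GS = V_G − I_D·R_S = 2.75 − 0.15·I_D.
Substituting gives 0.0203·I_D² − 1.44·I_D + 2.44 = 0, with roots I_D = 1.73 or 69.6 mA.
The root I_D = 69.6 mA gives V_GS = -7.69 V ≤ V_t, so take I_D = 1.73 mA.
Then V_GS = 2.49 V and V_DS = V_DD − I_D(R_D+R_S) = 18 − 1.73×0.62 = 16.9 V.
Saturation requires V_DS ≥ V_GS − V_t = 1.39 V; 16.9 ≥ 1.39 ✓.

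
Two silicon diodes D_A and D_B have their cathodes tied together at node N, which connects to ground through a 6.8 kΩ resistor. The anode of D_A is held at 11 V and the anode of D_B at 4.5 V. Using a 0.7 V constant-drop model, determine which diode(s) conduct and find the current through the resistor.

Only D_A conducts; I_R ≈ 1.5 mA

Assume both conduct. Then node N would need to be at both 11−0.7 = 10.3 V and 4.5−0.7 = 3.8 V, which is impossible.
Assume only D_A conducts: V_N = 11 − 0.7 = 10.3 V, so I_R = 10.3/6.8 = 1.51 mA.
Check D_B: its anode-to-cathode voltage is 4.5 − 10.3 = -5.8 V < 0.7 V, so it is off. The assumption is consistent.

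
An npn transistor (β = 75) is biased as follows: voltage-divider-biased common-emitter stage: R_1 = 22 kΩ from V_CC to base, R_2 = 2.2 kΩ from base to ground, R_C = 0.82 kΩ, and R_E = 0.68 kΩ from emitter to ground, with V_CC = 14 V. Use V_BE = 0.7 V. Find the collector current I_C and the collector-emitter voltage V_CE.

Thevenize the base divider: V_Th = V_CC·R_2/(R_1+R_2) = 14×2.2/24.2 = 1.27 V, R_Th = R_1‖R_2 = 2 kΩ.
Base-emitter loop: V_Th = I_B·R_Th + V_BE + (β+1)I_B·R_E, so I_B = (1.27 − 0.7) / (2 + 76×0.68) = 0.0107 mA.
I_C = β·I_B = 75×0.0107 = 0.8 mA, and I_E = (β+1)I_B = 0.811 mA.
V_CE = V_CC − I_C·R_C − I_E·R_E = 14 − 0.8×0.82 − 0.811×0.68 = 12.8 V.
V_CE = 12.8 V > 0.2 V confirms active-region operation.

I_C ≈ 0.8 mA, V_CE ≈ 13 V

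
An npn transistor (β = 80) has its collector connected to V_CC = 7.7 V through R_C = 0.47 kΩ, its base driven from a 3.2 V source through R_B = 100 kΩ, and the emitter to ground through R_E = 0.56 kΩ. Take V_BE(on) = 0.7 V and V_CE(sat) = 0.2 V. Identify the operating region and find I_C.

Assume active. Base-emitter loop: I_B = (V_BB − V_BE)/(R_B + (β+1)R_E) = (3.2 − 0.7)/(100 + 81×0.56) = 0.0172 mA.
I_C = β·I_B = 80×0.0172 = 1.38 mA.
V_CE = V_CC − I_C·R_C − I_E·R_E = 7.7 − 1.38×0.47 − 1.39×0.56 = 6.27 V > V_CE(sat), so the active-region assumption holds.

active; I_C ≈ 1.4 mA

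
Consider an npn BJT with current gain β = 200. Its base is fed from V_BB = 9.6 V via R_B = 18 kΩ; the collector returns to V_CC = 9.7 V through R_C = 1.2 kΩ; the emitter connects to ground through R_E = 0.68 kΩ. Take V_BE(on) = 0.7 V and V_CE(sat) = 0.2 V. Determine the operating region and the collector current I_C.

Assume active: I_B = (9.6 − 0.7)/(18 + 201×0.68) = 0.0575 mA, I_C = β·I_B = 11.5 mA.
Then V_CE = 9.7 − 11.5×1.2 − 11.6×0.68 = -12 V < 0.2 V — the active assumption fails.
Re-solve with V_CE = 0.2 V. KCL at the emitter: V_E/R_E = (V_BB−0.7−V_E)/R_B + (V_CC−0.2−V_E)/R_C, giving V_E = 3.56 V.
I_C = (V_CC − 0.2 − V_E)/R_C = (9.5 − 3.56)/1.2 = 4.95 mA.
Check: I_B = (8.9 − 3.56)/18 = 0.296 mA, and β·I_B = 59.3 mA > I_C, confirming saturation.

saturation; I_C ≈ 4.9 mA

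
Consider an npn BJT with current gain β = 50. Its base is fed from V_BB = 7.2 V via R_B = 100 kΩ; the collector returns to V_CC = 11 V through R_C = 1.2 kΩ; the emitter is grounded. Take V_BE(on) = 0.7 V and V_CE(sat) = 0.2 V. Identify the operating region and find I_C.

Assume active. Base-emitter loop: I_B = (V_BB − V_BE)/R_B = (7.2 − 0.7)/100 = 0.065 mA.
I_C = β·I_B = 50×0.065 = 3.25 mA.
V_CE = V_CC − I_C·R_C = 11 − 3.25×1.2 = 7.1 V > V_CE(sat), so the active-region assumption holds.

active; I_C ≈ 3.2 mA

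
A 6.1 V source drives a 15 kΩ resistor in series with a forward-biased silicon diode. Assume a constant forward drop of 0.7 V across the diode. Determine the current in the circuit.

KVL around the loop: 6.1 = V_D + I·R = 0.7 + I × 15 kΩ.
So I = (6.1 − 0.7) / 15 kΩ = 5.4 / 15 = 0.36 mA.

I ≈ 0.36 mA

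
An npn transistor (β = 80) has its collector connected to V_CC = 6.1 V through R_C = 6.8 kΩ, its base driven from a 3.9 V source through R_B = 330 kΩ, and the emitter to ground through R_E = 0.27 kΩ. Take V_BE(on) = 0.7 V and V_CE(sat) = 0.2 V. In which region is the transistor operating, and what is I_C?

active; I_C ≈ 0.73 mA

Assume active. Base-emitter loop: I_B = (V_BB − V_BE)/(R_B + (β+1)R_E) = (3.9 − 0.7)/(330 + 81×0.27) = 0.00909 mA.
I_C = β·I_B = 80×0.00909 = 0.728 mA.
V_CE = V_CC − I_C·R_C − I_E·R_E = 6.1 − 0.728×6.8 − 0.737×0.27 = 0.954 V > V_CE(sat), so the active-region assumption holds.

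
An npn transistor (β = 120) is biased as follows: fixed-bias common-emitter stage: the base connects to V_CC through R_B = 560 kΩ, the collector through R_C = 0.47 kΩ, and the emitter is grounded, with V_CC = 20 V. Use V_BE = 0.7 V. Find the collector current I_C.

I_C ≈ 4.1 mA

Base loop: V_CC = I_B·R_B + V_BE, so I_B = (20 − 0.7)/560 kΩ = 0.0345 mA.
In the active region I_C = β·I_B = 120 × 0.0345 = 4.14 mA.
Collector loop: V_CE = V_CC − I_C·R_C = 20 − 4.14×0.47 = 18.1 V.
Since V_CE = 18.1 V > V_CE(sat) ≈ 0.2 V, the transistor is in the active region as assumed.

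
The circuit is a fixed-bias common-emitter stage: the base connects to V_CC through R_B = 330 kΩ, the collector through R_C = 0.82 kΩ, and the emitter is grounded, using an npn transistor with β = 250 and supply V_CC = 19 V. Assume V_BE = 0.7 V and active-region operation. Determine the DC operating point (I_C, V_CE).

Base loop: V_CC = I_B·R_B + V_BE, so I_B = (19 − 0.7)/330 kΩ = 0.0555 mA.
In the active region I_C = β·I_B = 250 × 0.0555 = 13.9 mA.
Collector loop: V_CE = V_CC − I_C·R_C = 19 − 13.9×0.82 = 7.63 V.
Since V_CE = 7.63 V > V_CE(sat) ≈ 0.2 V, the transistor is in the active region as assumed.

I_C ≈ 14 mA, V_CE ≈ 7.6 V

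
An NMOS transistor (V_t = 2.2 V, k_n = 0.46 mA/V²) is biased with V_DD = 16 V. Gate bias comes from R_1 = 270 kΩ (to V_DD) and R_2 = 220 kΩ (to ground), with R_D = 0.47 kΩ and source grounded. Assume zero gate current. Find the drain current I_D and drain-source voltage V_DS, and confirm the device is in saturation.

V_G = V_DD·R_2/(R_1+R_2) = 16×220/490 = 7.18 V. With the source grounded, V_GS = V_G = 7.18 V.
Assume saturation: I_D = (k_n/2)(V_GS − V_t)² = (0.46/2)×(7.18 − 2.2)² = 0.23×4.98² = 5.71 mA.
V_DS = V_DD − I_D·R_D = 16 − 5.71×0.47 = 13.3 V.
Saturation requires V_DS ≥ V_GS − V_t = 4.98 V; 13.3 ≥ 4.98 ✓.

I_D ≈ 5.7 mA, V_DS ≈ 13 V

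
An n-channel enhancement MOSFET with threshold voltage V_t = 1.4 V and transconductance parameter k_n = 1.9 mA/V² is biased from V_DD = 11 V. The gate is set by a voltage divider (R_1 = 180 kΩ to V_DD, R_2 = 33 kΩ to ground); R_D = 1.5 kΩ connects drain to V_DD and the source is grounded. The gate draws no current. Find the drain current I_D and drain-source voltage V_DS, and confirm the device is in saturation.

V_G = V_DD·R_2/(R_1+R_2) = 11×33/213 = 1.7 V. With the source grounded, V_GS = V_G = 1.7 V.
Assume saturation: I_D = (k_n/2)(V_GS − V_t)² = (1.9/2)×(1.7 − 1.4)² = 0.95×0.304² = 0.0879 mA.
V_DS = V_DD − I_D·R_D = 11 − 0.0879×1.5 = 10.9 V.
Saturation requires V_DS ≥ V_GS − V_t = 0.304 V; 10.9 ≥ 0.304 ✓.

I_D ≈ 0.088 mA, V_DS ≈ 11 V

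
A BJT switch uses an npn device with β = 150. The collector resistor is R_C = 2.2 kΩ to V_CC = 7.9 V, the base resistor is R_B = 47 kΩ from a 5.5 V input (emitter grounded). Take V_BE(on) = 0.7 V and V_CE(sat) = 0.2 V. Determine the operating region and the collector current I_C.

Assume active: I_B = (5.5 − 0.7)/47 = 0.102 mA, giving I_C = β·I_B = 15.3 mA.
But then V_CE = 7.9 − 15.3×2.2 = -25.8 V < V_CE(sat) = 0.2 V — impossible in the active region.
So the transistor is saturated. With V_CE = 0.2 V, I_C = (V_CC − 0.2)/R_C = 7.7/2.2 = 3.5 mA.
Check: β·I_B = 15.3 mA > I_C = 3.5 mA, confirming saturation.

saturation; I_C ≈ 3.5 mA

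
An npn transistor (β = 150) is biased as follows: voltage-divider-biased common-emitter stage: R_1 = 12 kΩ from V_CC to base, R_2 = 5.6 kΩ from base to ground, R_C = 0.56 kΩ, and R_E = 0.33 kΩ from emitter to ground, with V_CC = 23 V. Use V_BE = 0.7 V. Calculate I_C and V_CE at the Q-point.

I_C ≈ 19 mA, V_CE ≈ 6.5 V

Thevenize the base divider: V_Th = V_CC·R_2/(R_1+R_2) = 23×5.6/17.6 = 7.32 V, R_Th = R_1‖R_2 = 3.82 kΩ.
Base-emitter loop: V_Th = I_B·R_Th + V_BE + (β+1)I_B·R_E, so I_B = (7.32 − 0.7) / (3.82 + 151×0.33) = 0.123 mA.
I_C = β·I_B = 150×0.123 = 18.5 mA, and I_E = (β+1)I_B = 18.6 mA.
V_CE = V_CC − I_C·R_C − I_E·R_E = 23 − 18.5×0.56 − 18.6×0.33 = 6.49 V.
V_CE = 6.49 V > 0.2 V confirms active-region operation.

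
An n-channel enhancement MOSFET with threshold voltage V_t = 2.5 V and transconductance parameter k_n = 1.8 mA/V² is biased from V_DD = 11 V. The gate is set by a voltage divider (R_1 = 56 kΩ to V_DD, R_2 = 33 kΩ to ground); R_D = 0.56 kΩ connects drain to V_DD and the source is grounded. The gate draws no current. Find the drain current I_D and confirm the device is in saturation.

I_D ≈ 2.2 mA

V_G = V_DD·R_2/(R_1+R_2) = 11×33/89 = 4.08 V. With the source grounded, V_GS = V_G = 4.08 V.
Assume saturation: I_D = (k_n/2)(V_GS − V_t)² = (1.8/2)×(4.08 − 2.5)² = 0.9×1.58² = 2.24 mA.
V_DS = V_DD − I_D·R_D = 11 − 2.24×0.56 = 9.74 V.
Saturation requires V_DS ≥ V_GS − V_t = 1.58 V; 9.74 ≥ 1.58 ✓.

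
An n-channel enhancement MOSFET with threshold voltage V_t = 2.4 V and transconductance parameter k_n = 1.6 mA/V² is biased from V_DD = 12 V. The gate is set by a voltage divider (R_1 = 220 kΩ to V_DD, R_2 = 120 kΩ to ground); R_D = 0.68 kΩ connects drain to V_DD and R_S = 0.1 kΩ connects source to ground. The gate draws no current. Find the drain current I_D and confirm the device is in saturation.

I_D ≈ 2.1 mA

V_G = V_DD·R_2/(R_1+R_2) = 12×120/340 = 4.24 V.
Assume saturation: I_D = (k_n/2)(V_GS − V_t)² with V_GS = V_G − I_D·R_S = 4.24 − 0.1·I_D.
Substituting gives 0.008·I_D² − 1.29·I_D + 2.69 = 0, with roots I_D = 2.11 or 160 mA.
The root I_D = 160 mA gives V_GS = -11.7 V ≤ V_t, so take I_D = 2.11 mA.
Then V_GS = 4.02 V and V_DS = V_DD − I_D(R_D+R_S) = 12 − 2.11×0.78 = 10.4 V.
Saturation requires V_DS ≥ V_GS − V_t = 1.62 V; 10.4 ≥ 1.62 ✓.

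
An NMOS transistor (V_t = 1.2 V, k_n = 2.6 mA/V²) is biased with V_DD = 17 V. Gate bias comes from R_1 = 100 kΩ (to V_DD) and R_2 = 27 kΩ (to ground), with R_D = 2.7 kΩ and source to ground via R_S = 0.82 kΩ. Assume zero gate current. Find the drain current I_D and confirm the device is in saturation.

I_D ≈ 1.6 mA

V_G = V_DD·R_2/(R_1+R_2) = 17×27/127 = 3.61 V.
Assume saturation: I_D = (k_n/2)(V_GS − V_t)² with V_GS = V_G − I_D·R_S = 3.61 − 0.82·I_D.
Substituting gives 0.874·I_D² − 6.15·I_D + 7.58 = 0, with roots I_D = 1.59 or 5.44 mA.
The root I_D = 5.44 mA gives V_GS = -0.845 V ≤ V_t, so take I_D = 1.59 mA.
Then V_GS = 2.31 V and V_DS = V_DD − I_D(R_D+R_S) = 17 − 1.59×3.52 = 11.4 V.
Saturation requires V_DS ≥ V_GS − V_t = 1.11 V; 11.4 ≥ 1.11 ✓.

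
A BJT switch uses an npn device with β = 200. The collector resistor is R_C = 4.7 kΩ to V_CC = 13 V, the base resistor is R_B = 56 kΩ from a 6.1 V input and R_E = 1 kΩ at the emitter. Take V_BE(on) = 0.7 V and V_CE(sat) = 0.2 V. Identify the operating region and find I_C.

Assume active: I_B = (6.1 − 0.7)/(56 + 201×1) = 0.021 mA, I_C = β·I_B = 4.2 mA.
Then V_CE = 13 − 4.2×4.7 − 4.22×1 = -11 V < 0.2 V — the active assumption fails.
Re-solve with V_CE = 0.2 V. KCL at the emitter: V_E/R_E = (V_BB−0.7−V_E)/R_B + (V_CC−0.2−V_E)/R_C, giving V_E = 2.29 V.
I_C = (V_CC − 0.2 − V_E)/R_C = (12.8 − 2.29)/4.7 = 2.24 mA.
Check: I_B = (5.4 − 2.29)/56 = 0.0555 mA, and β·I_B = 11.1 mA > I_C, confirming saturation.

saturation; I_C ≈ 2.2 mA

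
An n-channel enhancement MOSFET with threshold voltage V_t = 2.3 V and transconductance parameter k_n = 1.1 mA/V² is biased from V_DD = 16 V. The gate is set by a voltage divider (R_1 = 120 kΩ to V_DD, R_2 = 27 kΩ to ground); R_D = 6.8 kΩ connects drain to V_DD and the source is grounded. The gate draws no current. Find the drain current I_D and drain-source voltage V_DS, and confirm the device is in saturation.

I_D ≈ 0.22 mA, V_DS ≈ 14 V

V_G = V_DD·R_2/(R_1+R_2) = 16×27/147 = 2.94 V. With the source grounded, V_GS = V_G = 2.94 V.
Assume saturation: I_D = (k_n/2)(V_GS − V_t)² = (1.1/2)×(2.94 − 2.3)² = 0.55×0.639² = 0.224 mA.
V_DS = V_DD − I_D·R_D = 16 − 0.224×6.8 = 14.5 V.
Saturation requires V_DS ≥ V_GS − V_t = 0.639 V; 14.5 ≥ 0.639 ✓.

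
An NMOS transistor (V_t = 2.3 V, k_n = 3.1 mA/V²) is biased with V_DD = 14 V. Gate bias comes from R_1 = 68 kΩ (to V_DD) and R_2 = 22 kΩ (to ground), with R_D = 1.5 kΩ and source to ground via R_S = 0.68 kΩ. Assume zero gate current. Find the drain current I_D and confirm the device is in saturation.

I_D ≈ 0.68 mA

V_G = V_DD·R_2/(R_1+R_2) = 14×22/90 = 3.42 V.
Assume saturation: I_D = (k_n/2)(V_GS − V_t)² with V_GS = V_G − I_D·R_S = 3.42 − 0.68·I_D.
Substituting gives 0.717·I_D² − 3.37·I_D + 1.95 = 0, with roots I_D = 0.678 or 4.02 mA.
The root I_D = 4.02 mA gives V_GS = 0.69 V ≤ V_t, so take I_D = 0.678 mA.
Then V_GS = 2.96 V and V_DS = V_DD − I_D(R_D+R_S) = 14 − 0.678×2.18 = 12.5 V.
Saturation requires V_DS ≥ V_GS − V_t = 0.661 V; 12.5 ≥ 0.661 ✓.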